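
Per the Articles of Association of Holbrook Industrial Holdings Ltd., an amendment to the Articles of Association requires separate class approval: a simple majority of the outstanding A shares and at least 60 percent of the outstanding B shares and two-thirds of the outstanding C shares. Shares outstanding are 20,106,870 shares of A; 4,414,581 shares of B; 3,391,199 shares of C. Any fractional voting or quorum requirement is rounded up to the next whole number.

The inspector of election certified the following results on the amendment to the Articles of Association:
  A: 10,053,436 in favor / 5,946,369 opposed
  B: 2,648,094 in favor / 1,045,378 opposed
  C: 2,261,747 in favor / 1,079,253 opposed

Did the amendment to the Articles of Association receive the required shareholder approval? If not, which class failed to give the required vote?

Not approved — the B shares did not give the required vote.

A: a majority of 20106870 is 10053436; 10,053,436 required, 10,053,436 in favor — approved.
B: 3/5 of 4414581 = 2648748.60, rounded up to 2648749; 2,648,749 required, 2,648,094 in favor — not approved.
C: 2/3 of 3391199 = 2260799.33, rounded up to 2260800; 2,260,800 required, 2,261,747 in favor — approved.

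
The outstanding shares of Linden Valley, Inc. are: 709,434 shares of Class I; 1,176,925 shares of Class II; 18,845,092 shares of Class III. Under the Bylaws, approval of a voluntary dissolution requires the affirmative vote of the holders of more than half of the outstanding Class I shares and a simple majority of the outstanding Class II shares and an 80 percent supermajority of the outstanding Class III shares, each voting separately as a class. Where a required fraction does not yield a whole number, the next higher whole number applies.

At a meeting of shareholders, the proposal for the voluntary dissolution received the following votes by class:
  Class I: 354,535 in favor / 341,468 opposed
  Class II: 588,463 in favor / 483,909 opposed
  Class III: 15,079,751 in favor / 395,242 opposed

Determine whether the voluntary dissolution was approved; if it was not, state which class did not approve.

Not approved — the Class I shares did not give the required vote.

Class I: a majority of 709434 is 354718; 354,718 required, 354,535 in favor — not approved.
Class II: a majority of 1176925 is 588463; 588,463 required, 588,463 in favor — approved.
Class III: 4/5 of 18845092 = 15076073.60, rounded up to 15076074; 15,076,074 required, 15,079,751 in favor — approved.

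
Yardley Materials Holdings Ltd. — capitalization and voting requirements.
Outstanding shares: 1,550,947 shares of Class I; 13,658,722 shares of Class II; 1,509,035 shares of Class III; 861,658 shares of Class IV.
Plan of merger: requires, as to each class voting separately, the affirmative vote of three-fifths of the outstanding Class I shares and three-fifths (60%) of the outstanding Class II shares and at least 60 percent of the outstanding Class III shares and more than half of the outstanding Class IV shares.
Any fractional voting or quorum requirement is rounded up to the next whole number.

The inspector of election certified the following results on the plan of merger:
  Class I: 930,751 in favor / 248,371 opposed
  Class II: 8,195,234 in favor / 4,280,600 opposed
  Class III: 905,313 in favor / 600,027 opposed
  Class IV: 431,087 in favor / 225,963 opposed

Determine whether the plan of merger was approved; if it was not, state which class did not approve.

Class I: 3/5 of 1550947 = 930568.20, rounded up to 930569; 930,569 required, 930,751 in favor — approved.
Class II: 3/5 of 13658722 = 8195233.20, rounded up to 8195234; 8,195,234 required, 8,195,234 in favor — approved.
Class III: 3/5 of 1509035 = 905421; 905,421 required, 905,313 in favor — not approved.
Class IV: a majority of 861658 is 430830; 430,830 required, 431,087 in favor — approved.

Not approved — the Class III shares did not give the required vote.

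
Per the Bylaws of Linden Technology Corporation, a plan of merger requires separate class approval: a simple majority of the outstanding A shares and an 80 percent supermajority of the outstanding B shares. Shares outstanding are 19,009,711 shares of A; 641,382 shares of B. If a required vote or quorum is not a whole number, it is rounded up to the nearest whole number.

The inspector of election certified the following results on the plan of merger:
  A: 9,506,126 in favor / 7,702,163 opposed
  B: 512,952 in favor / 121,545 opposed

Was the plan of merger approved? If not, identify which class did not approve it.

Not approved — the B shares did not give the required vote.

A: a majority of 19009711 is 9504856; 9,504,856 required, 9,506,126 in favor — approved.
B: 4/5 of 641382 = 513105.60, rounded up to 513106; 513,106 required, 512,952 in favor — not approved.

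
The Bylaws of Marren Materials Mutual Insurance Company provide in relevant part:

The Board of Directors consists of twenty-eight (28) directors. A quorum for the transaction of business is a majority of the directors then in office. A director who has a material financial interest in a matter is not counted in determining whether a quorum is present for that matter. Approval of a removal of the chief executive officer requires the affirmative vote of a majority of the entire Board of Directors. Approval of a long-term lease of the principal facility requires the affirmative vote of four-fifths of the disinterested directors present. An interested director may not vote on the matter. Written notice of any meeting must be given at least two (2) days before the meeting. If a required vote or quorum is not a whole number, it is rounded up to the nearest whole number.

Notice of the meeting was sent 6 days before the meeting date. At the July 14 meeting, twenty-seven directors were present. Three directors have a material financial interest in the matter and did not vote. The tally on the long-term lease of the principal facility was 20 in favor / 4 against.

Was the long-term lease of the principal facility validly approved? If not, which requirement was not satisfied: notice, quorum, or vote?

Valid — all requirements satisfied.

Notice: 6 days given; 2 required (6 ≥ 2). Satisfied.
Quorum: 27 present, but the 3 interested directors do not count, leaving 24. Quorum is 15. Satisfied.
Vote: the long-term lease of the principal facility requires four-fifths of the disinterested directors present (27 − 3 = 24). 4/5 of 24 = 19.20, rounded up to 20, so 20 affirmative votes are needed; 20 voted in favor. Satisfied.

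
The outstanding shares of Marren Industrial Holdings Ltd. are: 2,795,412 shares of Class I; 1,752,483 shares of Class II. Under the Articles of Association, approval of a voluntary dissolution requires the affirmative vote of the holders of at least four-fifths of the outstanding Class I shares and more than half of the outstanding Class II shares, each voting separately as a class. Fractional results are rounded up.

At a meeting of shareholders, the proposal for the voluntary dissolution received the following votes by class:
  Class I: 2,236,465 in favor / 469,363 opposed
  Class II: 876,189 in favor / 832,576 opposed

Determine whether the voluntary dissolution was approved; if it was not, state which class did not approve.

Not approved — the Class II shares did not give the required vote.

Class I: 4/5 of 2795412 = 2236329.60, rounded up to 2236330; 2,236,330 required, 2,236,465 in favor — approved.
Class II: a majority of 1752483 is 876242; 876,242 required, 876,189 in favor — not approved.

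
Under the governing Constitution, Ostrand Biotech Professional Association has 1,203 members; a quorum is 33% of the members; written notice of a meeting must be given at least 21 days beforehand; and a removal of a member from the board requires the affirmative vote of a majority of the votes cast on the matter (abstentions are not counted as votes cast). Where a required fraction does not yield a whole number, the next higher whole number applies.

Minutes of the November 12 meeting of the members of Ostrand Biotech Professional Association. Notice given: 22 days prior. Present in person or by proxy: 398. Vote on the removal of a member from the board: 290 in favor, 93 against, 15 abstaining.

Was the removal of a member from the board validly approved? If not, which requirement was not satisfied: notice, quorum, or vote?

Valid — all requirements satisfied.

Notice: 22 days given; 21 required. Satisfied.
Quorum: 33% of 1,203 = 396.99, rounded up to 397; 398 present. Satisfied.
Vote: requires a majority of the votes cast (398 − 15 abstaining = 383); a majority of 383 is 192, so 192 needed; 290 in favor. Satisfied.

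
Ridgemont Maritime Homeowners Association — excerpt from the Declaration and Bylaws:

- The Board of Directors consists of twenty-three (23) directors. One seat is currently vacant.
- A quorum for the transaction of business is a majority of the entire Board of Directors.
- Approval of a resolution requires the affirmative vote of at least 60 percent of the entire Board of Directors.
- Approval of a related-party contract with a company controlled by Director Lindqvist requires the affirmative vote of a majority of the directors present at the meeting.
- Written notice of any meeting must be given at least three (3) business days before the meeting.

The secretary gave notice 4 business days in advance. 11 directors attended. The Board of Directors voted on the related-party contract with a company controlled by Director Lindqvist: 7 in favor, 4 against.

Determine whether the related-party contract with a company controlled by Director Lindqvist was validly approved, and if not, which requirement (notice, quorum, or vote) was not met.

Invalid — quorum requirement not satisfied.

Notice: 4 business days given; 3 required (4 ≥ 3). Satisfied.
Quorum: 11 present; quorum is 12. Not satisfied.
Vote: the related-party contract with a company controlled by Director Lindqvist requires a majority of the directors present (11). A majority of 11 is 6, so 6 affirmative votes are needed; 7 voted in favor. Satisfied. (Moot — without a quorum no business can be validly transacted.)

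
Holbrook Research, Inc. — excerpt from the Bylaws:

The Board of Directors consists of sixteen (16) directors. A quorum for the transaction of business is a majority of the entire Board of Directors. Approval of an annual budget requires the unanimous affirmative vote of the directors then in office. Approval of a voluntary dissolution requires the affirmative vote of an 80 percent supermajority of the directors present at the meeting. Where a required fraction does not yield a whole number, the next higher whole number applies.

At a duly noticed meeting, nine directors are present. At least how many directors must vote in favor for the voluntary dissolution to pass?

The voluntary dissolution requires four-fifths of the directors present (9).
4/5 of 9 = 7.20, rounded up to 8.

8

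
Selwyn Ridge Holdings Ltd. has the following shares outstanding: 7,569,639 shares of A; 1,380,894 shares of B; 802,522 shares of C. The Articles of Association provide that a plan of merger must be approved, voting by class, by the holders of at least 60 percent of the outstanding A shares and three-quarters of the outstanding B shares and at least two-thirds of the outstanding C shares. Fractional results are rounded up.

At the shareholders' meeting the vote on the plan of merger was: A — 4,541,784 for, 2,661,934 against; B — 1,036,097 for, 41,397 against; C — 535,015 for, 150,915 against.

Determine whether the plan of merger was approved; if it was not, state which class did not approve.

Approved — every class gave the required vote.

A: 3/5 of 7569639 = 4541783.40, rounded up to 4541784; 4,541,784 required, 4,541,784 in favor — approved.
B: 3/4 of 1380894 = 1035670.50, rounded up to 1035671; 1,035,671 required, 1,036,097 in favor — approved.
C: 2/3 of 802522 = 535014.67, rounded up to 535015; 535,015 required, 535,015 in favor — approved.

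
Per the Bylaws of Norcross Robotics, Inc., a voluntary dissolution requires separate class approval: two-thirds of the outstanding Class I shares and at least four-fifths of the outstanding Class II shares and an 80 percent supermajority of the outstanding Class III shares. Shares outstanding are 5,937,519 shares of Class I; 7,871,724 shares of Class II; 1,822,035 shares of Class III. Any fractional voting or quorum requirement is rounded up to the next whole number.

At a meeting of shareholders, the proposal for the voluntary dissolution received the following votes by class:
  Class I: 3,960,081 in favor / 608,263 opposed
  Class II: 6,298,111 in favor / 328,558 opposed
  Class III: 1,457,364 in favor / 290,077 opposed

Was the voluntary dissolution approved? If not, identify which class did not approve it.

Not approved — the Class III shares did not give the required vote.

Class I: 2/3 of 5937519 = 3958346; 3,958,346 required, 3,960,081 in favor — approved.
Class II: 4/5 of 7871724 = 6297379.20, rounded up to 6297380; 6,297,380 required, 6,298,111 in favor — approved.
Class III: 4/5 of 1822035 = 1457628; 1,457,628 required, 1,457,364 in favor — not approved.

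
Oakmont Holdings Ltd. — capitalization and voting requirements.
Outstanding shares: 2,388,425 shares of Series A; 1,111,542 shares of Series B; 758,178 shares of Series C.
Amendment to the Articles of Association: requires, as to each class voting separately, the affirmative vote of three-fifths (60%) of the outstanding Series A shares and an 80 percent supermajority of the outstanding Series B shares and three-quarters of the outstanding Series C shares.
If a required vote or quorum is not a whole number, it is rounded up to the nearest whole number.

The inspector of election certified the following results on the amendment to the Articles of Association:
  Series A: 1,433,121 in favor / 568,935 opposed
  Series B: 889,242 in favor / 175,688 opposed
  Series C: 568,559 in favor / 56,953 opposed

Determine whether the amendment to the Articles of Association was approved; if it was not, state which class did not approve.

Not approved — the Series C shares did not give the required vote.

Series A: 3/5 of 2388425 = 1433055; 1,433,055 required, 1,433,121 in favor — approved.
Series B: 4/5 of 1111542 = 889233.60, rounded up to 889234; 889,234 required, 889,242 in favor — approved.
Series C: 3/4 of 758178 = 568633.50, rounded up to 568634; 568,634 required, 568,559 in favor — not approved.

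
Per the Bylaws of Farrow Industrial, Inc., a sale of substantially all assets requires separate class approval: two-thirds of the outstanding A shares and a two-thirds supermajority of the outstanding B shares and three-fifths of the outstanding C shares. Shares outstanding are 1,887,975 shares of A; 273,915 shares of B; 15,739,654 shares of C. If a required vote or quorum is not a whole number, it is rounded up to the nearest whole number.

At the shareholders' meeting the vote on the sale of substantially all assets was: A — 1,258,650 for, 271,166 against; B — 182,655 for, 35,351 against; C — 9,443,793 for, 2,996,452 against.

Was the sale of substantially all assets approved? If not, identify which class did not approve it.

Approved — every class gave the required vote.

A: 2/3 of 1887975 = 1258650; 1,258,650 required, 1,258,650 in favor — approved.
B: 2/3 of 273915 = 182610; 182,610 required, 182,655 in favor — approved.
C: 3/5 of 15739654 = 9443792.40, rounded up to 9443793; 9,443,793 required, 9,443,793 in favor — approved.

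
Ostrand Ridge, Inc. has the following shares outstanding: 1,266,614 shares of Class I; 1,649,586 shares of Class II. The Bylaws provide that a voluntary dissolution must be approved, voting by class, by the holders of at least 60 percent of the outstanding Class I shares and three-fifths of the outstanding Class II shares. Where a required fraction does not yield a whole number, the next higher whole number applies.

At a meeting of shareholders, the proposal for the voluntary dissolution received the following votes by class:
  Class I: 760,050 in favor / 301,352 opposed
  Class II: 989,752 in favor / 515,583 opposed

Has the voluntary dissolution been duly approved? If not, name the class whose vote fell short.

Class I: 3/5 of 1266614 = 759968.40, rounded up to 759969; 759,969 required, 760,050 in favor — approved.
Class II: 3/5 of 1649586 = 989751.60, rounded up to 989752; 989,752 required, 989,752 in favor — approved.

Approved — every class gave the required vote.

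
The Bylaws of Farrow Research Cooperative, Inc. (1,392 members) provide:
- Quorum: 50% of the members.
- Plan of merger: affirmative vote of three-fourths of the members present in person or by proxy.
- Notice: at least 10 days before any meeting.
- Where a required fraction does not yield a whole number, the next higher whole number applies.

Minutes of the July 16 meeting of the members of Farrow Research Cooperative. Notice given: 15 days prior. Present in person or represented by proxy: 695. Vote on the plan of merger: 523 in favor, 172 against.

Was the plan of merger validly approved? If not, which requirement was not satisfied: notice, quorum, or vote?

Notice: 15 days given; 10 required. Satisfied.
Quorum: 50% of 1,392 = 696; 695 present. Not satisfied.
Vote: requires three-fourths of those present (695); 3/4 of 695 = 521.25, rounded up to 522, so 522 needed; 523 in favor. Satisfied.

Invalid — quorum requirement not satisfied.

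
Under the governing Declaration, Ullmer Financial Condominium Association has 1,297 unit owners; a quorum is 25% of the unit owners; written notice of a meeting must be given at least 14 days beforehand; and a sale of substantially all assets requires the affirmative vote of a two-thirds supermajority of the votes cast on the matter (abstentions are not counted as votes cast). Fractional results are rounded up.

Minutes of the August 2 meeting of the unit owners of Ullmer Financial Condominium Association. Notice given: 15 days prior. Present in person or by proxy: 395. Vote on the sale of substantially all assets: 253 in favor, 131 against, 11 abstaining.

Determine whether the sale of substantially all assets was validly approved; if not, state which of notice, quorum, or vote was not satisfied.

Invalid — vote requirement not satisfied.

Notice: 15 days given; 14 required. Satisfied.
Quorum: 25% of 1,297 = 324.25, rounded up to 325; 395 present. Satisfied.
Vote: requires two-thirds of the votes cast (395 − 11 abstaining = 384); 2/3 of 384 = 256, so 256 needed; 253 in favor. Not satisfied.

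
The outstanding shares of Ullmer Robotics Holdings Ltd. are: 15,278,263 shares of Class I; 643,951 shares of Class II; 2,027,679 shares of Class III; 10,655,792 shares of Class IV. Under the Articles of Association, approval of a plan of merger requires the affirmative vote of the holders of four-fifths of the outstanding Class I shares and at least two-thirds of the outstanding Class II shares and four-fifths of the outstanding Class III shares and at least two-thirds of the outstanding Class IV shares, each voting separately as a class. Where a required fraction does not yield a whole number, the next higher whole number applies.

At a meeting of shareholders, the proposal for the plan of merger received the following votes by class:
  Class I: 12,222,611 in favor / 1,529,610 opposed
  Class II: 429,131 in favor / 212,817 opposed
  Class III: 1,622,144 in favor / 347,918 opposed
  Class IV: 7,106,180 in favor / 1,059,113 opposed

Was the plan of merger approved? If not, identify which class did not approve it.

Not approved — the Class II shares did not give the required vote.

Class I: 4/5 of 15278263 = 12222610.40, rounded up to 12222611; 12,222,611 required, 12,222,611 in favor — approved.
Class II: 2/3 of 643951 = 429300.67, rounded up to 429301; 429,301 required, 429,131 in favor — not approved.
Class III: 4/5 of 2027679 = 1622143.20, rounded up to 1622144; 1,622,144 required, 1,622,144 in favor — approved.
Class IV: 2/3 of 10655792 = 7103861.33, rounded up to 7103862; 7,103,862 required, 7,106,180 in favor — approved.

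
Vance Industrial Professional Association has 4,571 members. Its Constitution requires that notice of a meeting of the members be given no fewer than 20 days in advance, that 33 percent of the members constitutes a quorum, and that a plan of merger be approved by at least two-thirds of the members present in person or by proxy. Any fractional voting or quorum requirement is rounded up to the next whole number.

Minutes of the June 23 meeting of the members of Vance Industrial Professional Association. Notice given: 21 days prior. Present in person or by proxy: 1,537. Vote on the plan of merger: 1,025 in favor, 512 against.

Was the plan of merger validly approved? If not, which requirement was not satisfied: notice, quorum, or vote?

Valid — all requirements satisfied.

Notice: 21 days given; 20 required. Satisfied.
Quorum: 33% of 4,571 = 1,508.43, rounded up to 1,509; 1,537 present. Satisfied.
Vote: requires two-thirds of those present (1,537); 2/3 of 1537 = 1024.67, rounded up to 1025, so 1,025 needed; 1,025 in favor. Satisfied.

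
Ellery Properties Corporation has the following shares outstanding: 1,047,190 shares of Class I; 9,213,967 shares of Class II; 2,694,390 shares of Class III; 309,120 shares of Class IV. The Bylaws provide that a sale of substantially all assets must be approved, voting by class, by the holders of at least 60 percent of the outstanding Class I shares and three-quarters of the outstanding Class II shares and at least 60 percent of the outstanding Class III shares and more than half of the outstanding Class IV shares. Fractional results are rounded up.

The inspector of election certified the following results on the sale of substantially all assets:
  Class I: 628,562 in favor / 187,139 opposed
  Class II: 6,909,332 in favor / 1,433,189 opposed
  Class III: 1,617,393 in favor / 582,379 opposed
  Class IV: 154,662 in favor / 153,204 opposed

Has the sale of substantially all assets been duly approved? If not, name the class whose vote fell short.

Class I: 3/5 of 1047190 = 628314; 628,314 required, 628,562 in favor — approved.
Class II: 3/4 of 9213967 = 6910475.25, rounded up to 6910476; 6,910,476 required, 6,909,332 in favor — not approved.
Class III: 3/5 of 2694390 = 1616634; 1,616,634 required, 1,617,393 in favor — approved.
Class IV: a majority of 309120 is 154561; 154,561 required, 154,662 in favor — approved.

Not approved — the Class II shares did not give the required vote.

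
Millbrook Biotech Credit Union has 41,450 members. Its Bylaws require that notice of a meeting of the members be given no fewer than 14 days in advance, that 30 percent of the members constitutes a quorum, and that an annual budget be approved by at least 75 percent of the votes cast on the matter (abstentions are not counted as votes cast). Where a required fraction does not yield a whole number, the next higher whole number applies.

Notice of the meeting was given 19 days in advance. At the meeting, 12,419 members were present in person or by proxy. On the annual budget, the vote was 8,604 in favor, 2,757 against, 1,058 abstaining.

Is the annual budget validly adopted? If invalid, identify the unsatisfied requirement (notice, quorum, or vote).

Notice: 19 days given; 14 required. Satisfied.
Quorum: 30% of 41,450 = 12,435; 12,419 present. Not satisfied.
Vote: requires three-fourths of the votes cast (12,419 − 1,058 abstaining = 11,361); 3/4 of 11361 = 8520.75, rounded up to 8521, so 8,521 needed; 8,604 in favor. Satisfied.

Invalid — quorum requirement not satisfied.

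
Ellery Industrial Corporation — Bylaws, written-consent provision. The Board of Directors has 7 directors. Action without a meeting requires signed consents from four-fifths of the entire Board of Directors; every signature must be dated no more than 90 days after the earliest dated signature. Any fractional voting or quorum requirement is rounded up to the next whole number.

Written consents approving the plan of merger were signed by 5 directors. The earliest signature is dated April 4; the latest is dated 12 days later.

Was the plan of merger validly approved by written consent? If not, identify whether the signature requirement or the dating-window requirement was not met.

Not effective — insufficient signatures.

Signatures required: four-fifths of 7 — 4/5 of 7 = 5.60, rounded up to 6, so 6 needed; 5 signed. Insufficient.
Dating window: the latest signature is 12 days after the earliest; the limit is 90 days. Within the window.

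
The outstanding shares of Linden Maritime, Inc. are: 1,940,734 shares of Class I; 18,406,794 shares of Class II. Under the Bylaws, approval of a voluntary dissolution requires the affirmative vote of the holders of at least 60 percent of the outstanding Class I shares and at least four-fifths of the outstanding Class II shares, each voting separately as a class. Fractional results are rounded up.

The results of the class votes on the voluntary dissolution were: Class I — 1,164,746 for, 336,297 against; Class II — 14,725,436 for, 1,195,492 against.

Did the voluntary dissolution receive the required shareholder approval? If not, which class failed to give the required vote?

Approved — every class gave the required vote.

Class I: 3/5 of 1940734 = 1164440.40, rounded up to 1164441; 1,164,441 required, 1,164,746 in favor — approved.
Class II: 4/5 of 18406794 = 14725435.20, rounded up to 14725436; 14,725,436 required, 14,725,436 in favor — approved.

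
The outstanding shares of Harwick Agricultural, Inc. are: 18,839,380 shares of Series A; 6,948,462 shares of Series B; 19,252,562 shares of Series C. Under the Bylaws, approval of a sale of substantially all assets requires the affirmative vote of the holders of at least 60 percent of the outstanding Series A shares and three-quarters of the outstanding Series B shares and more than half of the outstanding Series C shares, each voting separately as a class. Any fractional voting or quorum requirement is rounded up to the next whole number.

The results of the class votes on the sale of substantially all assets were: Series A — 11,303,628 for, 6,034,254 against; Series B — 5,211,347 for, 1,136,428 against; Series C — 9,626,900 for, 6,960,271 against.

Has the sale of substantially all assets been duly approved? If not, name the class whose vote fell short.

Series A: 3/5 of 18839380 = 11303628; 11,303,628 required, 11,303,628 in favor — approved.
Series B: 3/4 of 6948462 = 5211346.50, rounded up to 5211347; 5,211,347 required, 5,211,347 in favor — approved.
Series C: a majority of 19252562 is 9626282; 9,626,282 required, 9,626,900 in favor — approved.

Approved — every class gave the required vote.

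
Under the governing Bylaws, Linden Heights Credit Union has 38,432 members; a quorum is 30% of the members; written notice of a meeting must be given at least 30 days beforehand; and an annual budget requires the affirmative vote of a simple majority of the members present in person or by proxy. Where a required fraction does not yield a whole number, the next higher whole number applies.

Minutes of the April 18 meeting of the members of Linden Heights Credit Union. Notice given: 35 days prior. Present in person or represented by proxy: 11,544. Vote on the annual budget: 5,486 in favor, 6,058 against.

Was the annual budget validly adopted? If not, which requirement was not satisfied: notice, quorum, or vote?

Invalid — vote requirement not satisfied.

Notice: 35 days given; 30 required. Satisfied.
Quorum: 30% of 38,432 = 11,529.60, rounded up to 11,530; 11,544 present. Satisfied.
Vote: requires a majority of those present (11,544); a majority of 11544 is 5773, so 5,773 needed; 5,486 in favor. Not satisfied.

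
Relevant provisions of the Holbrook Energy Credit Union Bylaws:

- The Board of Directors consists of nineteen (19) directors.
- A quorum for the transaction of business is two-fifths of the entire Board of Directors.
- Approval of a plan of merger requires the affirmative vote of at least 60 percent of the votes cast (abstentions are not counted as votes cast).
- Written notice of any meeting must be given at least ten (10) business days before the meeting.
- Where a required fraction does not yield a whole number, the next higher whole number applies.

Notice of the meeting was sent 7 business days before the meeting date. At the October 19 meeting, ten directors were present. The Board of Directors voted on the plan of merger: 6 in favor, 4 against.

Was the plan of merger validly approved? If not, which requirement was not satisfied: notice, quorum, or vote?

Notice: 7 business days given; 10 required (7 < 10). Not satisfied.
Quorum: 10 present; quorum is 8. Satisfied.
Vote: the plan of merger requires three-fifths of the votes cast (10). 3/5 of 10 = 6, so 6 affirmative votes are needed; 6 voted in favor. Satisfied.

Invalid — notice requirement not satisfied.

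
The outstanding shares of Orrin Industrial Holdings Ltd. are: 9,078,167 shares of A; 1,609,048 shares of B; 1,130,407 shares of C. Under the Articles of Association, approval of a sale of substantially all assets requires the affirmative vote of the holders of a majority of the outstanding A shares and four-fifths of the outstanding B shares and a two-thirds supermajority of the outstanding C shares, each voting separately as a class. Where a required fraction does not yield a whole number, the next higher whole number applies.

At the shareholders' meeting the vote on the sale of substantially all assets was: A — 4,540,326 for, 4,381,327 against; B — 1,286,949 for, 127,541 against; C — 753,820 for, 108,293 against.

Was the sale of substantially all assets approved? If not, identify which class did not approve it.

Not approved — the B shares did not give the required vote.

A: a majority of 9078167 is 4539084; 4,539,084 required, 4,540,326 in favor — approved.
B: 4/5 of 1609048 = 1287238.40, rounded up to 1287239; 1,287,239 required, 1,286,949 in favor — not approved.
C: 2/3 of 1130407 = 753604.67, rounded up to 753605; 753,605 required, 753,820 in favor — approved.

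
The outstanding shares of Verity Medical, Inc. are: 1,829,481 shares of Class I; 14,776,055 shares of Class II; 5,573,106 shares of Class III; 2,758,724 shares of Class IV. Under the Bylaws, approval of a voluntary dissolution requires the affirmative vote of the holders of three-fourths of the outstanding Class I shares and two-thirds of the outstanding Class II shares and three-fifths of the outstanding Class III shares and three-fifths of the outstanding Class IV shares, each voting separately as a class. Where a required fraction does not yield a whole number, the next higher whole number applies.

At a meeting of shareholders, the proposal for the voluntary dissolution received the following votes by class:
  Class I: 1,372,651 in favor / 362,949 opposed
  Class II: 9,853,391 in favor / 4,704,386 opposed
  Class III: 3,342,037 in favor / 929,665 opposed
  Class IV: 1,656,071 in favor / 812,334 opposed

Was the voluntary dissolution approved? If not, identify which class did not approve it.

Class I: 3/4 of 1829481 = 1372110.75, rounded up to 1372111; 1,372,111 required, 1,372,651 in favor — approved.
Class II: 2/3 of 14776055 = 9850703.33, rounded up to 9850704; 9,850,704 required, 9,853,391 in favor — approved.
Class III: 3/5 of 5573106 = 3343863.60, rounded up to 3343864; 3,343,864 required, 3,342,037 in favor — not approved.
Class IV: 3/5 of 2758724 = 1655234.40, rounded up to 1655235; 1,655,235 required, 1,656,071 in favor — approved.

Not approved — the Class III shares did not give the required vote.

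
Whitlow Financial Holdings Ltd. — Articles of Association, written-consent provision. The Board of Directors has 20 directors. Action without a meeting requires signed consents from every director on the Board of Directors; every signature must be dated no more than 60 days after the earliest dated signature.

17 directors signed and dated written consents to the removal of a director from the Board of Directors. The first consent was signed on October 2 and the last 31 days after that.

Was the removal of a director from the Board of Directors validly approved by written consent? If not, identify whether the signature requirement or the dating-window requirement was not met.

Not effective — insufficient signatures.

Signatures required: all of 20 — unanimous means all 20, so 20 needed; 17 signed. Insufficient.
Dating window: the latest signature is 31 days after the earliest; the limit is 60 days. Within the window.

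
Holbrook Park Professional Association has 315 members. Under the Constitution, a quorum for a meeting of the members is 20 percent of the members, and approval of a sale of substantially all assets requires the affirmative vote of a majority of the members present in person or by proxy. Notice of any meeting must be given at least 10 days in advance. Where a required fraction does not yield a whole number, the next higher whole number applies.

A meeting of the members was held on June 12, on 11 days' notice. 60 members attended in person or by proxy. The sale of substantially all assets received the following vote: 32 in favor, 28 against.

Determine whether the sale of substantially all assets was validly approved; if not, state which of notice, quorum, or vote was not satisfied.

Notice: 11 days given; 10 required. Satisfied.
Quorum: 20% of 315 = 63; 60 present. Not satisfied.
Vote: requires a majority of those present (60); a majority of 60 is 31, so 31 needed; 32 in favor. Satisfied.

Invalid — quorum requirement not satisfied.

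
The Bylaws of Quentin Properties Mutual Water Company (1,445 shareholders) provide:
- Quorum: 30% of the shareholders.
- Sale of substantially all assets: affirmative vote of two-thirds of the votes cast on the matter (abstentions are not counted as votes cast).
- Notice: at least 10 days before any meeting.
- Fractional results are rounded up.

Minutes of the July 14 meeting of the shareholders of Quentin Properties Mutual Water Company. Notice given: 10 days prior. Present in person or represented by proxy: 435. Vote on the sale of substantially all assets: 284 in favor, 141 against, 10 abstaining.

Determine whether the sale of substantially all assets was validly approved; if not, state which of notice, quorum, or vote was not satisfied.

Valid — all requirements satisfied.

Notice: 10 days given; 10 required. Satisfied.
Quorum: 30% of 1,445 = 433.50, rounded up to 434; 435 present. Satisfied.
Vote: requires two-thirds of the votes cast (435 − 10 abstaining = 425); 2/3 of 425 = 283.33, rounded up to 284, so 284 needed; 284 in favor. Satisfied.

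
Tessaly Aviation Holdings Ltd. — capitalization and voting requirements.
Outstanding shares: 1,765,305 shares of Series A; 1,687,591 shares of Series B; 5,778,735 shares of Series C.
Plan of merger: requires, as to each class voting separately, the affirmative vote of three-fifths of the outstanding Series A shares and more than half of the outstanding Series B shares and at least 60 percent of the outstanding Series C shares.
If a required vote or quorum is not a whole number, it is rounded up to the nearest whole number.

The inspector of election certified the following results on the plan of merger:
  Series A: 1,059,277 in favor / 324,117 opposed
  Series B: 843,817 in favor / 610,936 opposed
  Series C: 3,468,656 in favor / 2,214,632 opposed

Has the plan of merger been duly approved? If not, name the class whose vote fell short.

Series A: 3/5 of 1765305 = 1059183; 1,059,183 required, 1,059,277 in favor — approved.
Series B: a majority of 1687591 is 843796; 843,796 required, 843,817 in favor — approved.
Series C: 3/5 of 5778735 = 3467241; 3,467,241 required, 3,468,656 in favor — approved.

Approved — every class gave the required vote.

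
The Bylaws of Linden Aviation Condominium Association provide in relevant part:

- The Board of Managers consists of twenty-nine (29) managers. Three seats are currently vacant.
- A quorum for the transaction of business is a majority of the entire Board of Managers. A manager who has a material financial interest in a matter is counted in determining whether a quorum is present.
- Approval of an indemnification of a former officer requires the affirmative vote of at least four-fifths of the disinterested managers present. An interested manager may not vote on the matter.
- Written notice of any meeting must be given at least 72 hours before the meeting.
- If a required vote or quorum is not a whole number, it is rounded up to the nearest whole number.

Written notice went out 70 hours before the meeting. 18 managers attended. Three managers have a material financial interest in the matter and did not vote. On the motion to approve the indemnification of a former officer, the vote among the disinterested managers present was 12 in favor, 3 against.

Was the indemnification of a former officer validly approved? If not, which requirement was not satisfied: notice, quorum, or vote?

Invalid — notice requirement not satisfied.

Notice: 70 hours given; 72 required (70 < 72). Not satisfied.
Quorum: 18 present (interested managers count toward quorum); quorum is 15. Satisfied.
Vote: the indemnification of a former officer requires four-fifths of the disinterested managers present (18 − 3 = 15). 4/5 of 15 = 12, so 12 affirmative votes are needed; 12 voted in favor. Satisfied.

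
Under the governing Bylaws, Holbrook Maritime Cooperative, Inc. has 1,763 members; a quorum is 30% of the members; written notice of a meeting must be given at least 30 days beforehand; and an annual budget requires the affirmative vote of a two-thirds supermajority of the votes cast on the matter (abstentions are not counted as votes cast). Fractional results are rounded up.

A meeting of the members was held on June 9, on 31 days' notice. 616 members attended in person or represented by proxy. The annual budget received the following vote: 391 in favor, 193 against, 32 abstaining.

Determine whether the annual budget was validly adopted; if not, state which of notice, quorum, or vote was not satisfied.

Valid — all requirements satisfied.

Notice: 31 days given; 30 required. Satisfied.
Quorum: 30% of 1,763 = 528.90, rounded up to 529; 616 present. Satisfied.
Vote: requires two-thirds of the votes cast (616 − 32 abstaining = 584); 2/3 of 584 = 389.33, rounded up to 390, so 390 needed; 391 in favor. Satisfied.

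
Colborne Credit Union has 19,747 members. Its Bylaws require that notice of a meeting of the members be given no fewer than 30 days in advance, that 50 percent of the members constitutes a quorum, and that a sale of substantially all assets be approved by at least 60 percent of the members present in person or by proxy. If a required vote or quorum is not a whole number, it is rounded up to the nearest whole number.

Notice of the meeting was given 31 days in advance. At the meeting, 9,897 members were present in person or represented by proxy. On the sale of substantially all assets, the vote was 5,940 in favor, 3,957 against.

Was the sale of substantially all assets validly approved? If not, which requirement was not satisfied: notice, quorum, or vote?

Valid — all requirements satisfied.

Notice: 31 days given; 30 required. Satisfied.
Quorum: 50% of 19,747 = 9,873.50, rounded up to 9,874; 9,897 present. Satisfied.
Vote: requires three-fifths of those present (9,897); 3/5 of 9897 = 5938.20, rounded up to 5939, so 5,939 needed; 5,940 in favor. Satisfied.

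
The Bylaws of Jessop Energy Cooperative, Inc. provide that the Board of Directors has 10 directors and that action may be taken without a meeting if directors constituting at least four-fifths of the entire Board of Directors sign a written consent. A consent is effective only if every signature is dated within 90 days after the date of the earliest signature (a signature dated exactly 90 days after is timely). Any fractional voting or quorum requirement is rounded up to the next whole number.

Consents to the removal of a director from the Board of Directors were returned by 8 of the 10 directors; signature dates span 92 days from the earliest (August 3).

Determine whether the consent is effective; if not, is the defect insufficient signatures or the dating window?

Signatures required: at least four-fifths of 10 — 4/5 of 10 = 8, so 8 needed; 8 signed. Sufficient.
Dating window: the latest signature is 92 days after the earliest; the limit is 90 days. Outside the window.

Not effective — dating-window requirement not satisfied.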